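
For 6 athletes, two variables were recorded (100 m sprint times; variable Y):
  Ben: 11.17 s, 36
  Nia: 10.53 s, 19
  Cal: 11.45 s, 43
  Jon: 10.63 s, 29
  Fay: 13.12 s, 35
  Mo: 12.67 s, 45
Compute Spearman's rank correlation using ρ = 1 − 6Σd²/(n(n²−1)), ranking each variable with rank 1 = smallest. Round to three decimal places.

Ranks of variable 1: 3, 1, 4, 2, 6, 5
Ranks of variable 2: 4, 1, 5, 2, 3, 6
d = r₁ − r₂: -1, 0, -1, 0, 3, -1
d²: 1, 0, 1, 0, 9, 1; Σd² = 12
ρ = 1 − 6·12/(6·35) = 1 − 72/210 = 0.657

0.657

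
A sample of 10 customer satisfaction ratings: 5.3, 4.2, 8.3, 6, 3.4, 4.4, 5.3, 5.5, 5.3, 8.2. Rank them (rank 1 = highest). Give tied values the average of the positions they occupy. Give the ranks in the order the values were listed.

6, 9, 1, 3, 10, 8, 6, 4, 6, 2

Sorted (descending): 8.3, 8.2, 6, 5.5, 5.3, 5.3, 5.3, 4.4, 4.2, 3.4
The 3 values of 5.3 occupy positions 5–7 → average rank 6.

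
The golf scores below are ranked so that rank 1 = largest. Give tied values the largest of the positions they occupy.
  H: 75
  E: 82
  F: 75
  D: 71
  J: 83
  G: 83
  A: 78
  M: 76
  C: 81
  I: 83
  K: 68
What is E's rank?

Sorted (descending): 83, 83, 83, 82, 81, 78, 76, 75, 75, 71, 68
The 3 values of 83 occupy positions 1–3 → each gets rank 3.
The 2 values of 75 occupy positions 8–9 → each gets rank 9.
E has value 82 → rank 4.

4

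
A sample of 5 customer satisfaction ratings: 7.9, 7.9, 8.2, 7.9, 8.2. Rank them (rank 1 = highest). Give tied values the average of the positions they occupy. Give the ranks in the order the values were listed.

Sorted (descending): 8.2, 8.2, 7.9, 7.9, 7.9
The 2 values of 8.2 occupy positions 1–2 → average rank (1+2)/2 = 1.5.
The 3 values of 7.9 occupy positions 3–5 → average rank 4.

4, 4, 1.5, 4, 1.5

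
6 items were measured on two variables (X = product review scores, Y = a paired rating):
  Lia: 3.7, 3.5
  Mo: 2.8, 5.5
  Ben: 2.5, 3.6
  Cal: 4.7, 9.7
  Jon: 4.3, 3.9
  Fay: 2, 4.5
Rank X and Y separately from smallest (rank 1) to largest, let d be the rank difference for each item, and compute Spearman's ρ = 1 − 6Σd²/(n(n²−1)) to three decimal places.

Ranks of variable 1: 4, 3, 2, 6, 5, 1
Ranks of variable 2: 1, 5, 2, 6, 3, 4
d = r₁ − r₂: 3, -2, 0, 0, 2, -3
d²: 9, 4, 0, 0, 4, 9; Σd² = 26
ρ = 1 − 6·26/(6·35) = 1 − 156/210 = 0.257

0.257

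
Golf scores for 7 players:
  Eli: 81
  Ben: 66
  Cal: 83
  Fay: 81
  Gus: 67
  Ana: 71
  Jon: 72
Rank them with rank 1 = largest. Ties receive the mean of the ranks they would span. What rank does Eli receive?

2.5

Sorted (descending): 83, 81, 81, 72, 71, 67, 66
The 2 values of 81 occupy positions 2–3 → average rank (2+3)/2 = 2.5.
Eli has value 81 → rank 2.5.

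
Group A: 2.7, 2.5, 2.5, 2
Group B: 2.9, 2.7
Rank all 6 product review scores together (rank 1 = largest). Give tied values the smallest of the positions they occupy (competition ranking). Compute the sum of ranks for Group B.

Sorted (descending): 2.9, 2.7, 2.7, 2.5, 2.5, 2
The 2 values of 2.7 occupy positions 2–3 → each gets rank 2.
The 2 values of 2.5 occupy positions 4–5 → each gets rank 4.
Group B values → pooled ranks: 2.9→1, 2.7→2
Rank sum = 1 + 2 = 3

3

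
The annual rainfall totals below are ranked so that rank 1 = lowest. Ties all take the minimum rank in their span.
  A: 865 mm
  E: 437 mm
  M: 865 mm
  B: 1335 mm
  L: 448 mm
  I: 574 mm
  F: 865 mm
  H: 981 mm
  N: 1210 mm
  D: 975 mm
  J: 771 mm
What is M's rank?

Sorted (ascending): 437, 448, 574, 771, 865, 865, 865, 975, 981, 1210, 1335
The 3 values of 865 occupy positions 5–7 → each gets rank 5.
M has value 865 mm → rank 5.

5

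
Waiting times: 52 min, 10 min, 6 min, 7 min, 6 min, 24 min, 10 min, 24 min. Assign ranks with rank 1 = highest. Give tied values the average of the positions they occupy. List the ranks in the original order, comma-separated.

Sorted (descending): 52, 24, 24, 10, 10, 7, 6, 6
The 2 values of 24 occupy positions 2–3 → average rank (2+3)/2 = 2.5.
The 2 values of 10 occupy positions 4–5 → average rank (4+5)/2 = 4.5.
The 2 values of 6 occupy positions 7–8 → average rank (7+8)/2 = 7.5.

1, 4.5, 7.5, 6, 7.5, 2.5, 4.5, 2.5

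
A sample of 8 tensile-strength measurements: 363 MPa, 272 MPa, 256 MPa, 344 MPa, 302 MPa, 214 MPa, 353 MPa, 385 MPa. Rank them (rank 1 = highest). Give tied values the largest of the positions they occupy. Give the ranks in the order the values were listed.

2, 6, 7, 4, 5, 8, 3, 1

Sorted (descending): 385, 363, 353, 344, 302, 272, 256, 214
No ties — each value takes its position as its rank.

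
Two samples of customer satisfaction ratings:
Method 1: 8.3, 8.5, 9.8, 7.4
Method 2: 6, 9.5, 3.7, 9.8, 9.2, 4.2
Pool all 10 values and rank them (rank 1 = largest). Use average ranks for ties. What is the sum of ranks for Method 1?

Sorted (descending): 9.8, 9.8, 9.5, 9.2, 8.5, 8.3, 7.4, 6, 4.2, 3.7
The 2 values of 9.8 occupy positions 1–2 → average rank (1+2)/2 = 1.5.
Method 1 values → pooled ranks: 8.3→6, 8.5→5, 9.8→1.5, 7.4→7
Rank sum = 6 + 5 + 1.5 + 7 = 19.5

19.5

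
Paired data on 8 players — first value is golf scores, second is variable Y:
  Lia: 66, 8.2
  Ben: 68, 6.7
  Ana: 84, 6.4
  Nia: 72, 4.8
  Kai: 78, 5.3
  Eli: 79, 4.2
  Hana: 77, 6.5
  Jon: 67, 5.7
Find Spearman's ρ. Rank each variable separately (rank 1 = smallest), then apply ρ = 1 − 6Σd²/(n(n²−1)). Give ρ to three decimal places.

Ranks of variable 1: 1, 3, 8, 4, 6, 7, 5, 2
Ranks of variable 2: 8, 7, 5, 2, 3, 1, 6, 4
d = r₁ − r₂: -7, -4, 3, 2, 3, 6, -1, -2
d²: 49, 16, 9, 4, 9, 36, 1, 4; Σd² = 128
ρ = 1 − 6·128/(8·63) = 1 − 768/504 = -0.524

-0.524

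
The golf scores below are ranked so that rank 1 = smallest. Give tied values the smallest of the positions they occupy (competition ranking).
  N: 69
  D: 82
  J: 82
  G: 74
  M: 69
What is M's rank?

Sorted (ascending): 69, 69, 74, 82, 82
The 2 values of 69 occupy positions 1–2 → each gets rank 1.
The 2 values of 82 occupy positions 4–5 → each gets rank 4.
M has value 69 → rank 1.

1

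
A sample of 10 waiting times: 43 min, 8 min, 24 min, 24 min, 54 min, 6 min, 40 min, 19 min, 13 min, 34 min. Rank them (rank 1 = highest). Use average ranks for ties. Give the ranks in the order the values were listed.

2, 9, 5.5, 5.5, 1, 10, 3, 7, 8, 4

Sorted (descending): 54, 43, 40, 34, 24, 24, 19, 13, 8, 6
The 2 values of 24 occupy positions 5–6 → average rank (5+6)/2 = 5.5.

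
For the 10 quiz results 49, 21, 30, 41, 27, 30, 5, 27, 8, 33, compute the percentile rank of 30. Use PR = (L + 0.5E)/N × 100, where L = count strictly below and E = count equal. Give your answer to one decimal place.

N = 10.
Strictly below 30: 5. Equal to 30: 2.
PR = (5 + 0.5·2)/10 × 100 = 60.0

60.0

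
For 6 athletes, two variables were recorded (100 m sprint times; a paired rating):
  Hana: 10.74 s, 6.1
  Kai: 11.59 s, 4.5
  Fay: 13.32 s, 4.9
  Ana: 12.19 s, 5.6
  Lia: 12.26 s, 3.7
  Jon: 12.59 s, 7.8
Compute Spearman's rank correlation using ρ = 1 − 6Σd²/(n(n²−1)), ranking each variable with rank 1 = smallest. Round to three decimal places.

-0.029

Ranks of variable 1: 1, 2, 6, 3, 4, 5
Ranks of variable 2: 5, 2, 3, 4, 1, 6
d = r₁ − r₂: -4, 0, 3, -1, 3, -1
d²: 16, 0, 9, 1, 9, 1; Σd² = 36
ρ = 1 − 6·36/(6·35) = 1 − 216/210 = -0.029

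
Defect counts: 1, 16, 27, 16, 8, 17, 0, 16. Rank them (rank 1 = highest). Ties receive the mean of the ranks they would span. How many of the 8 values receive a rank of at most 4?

5

Sorted (descending): 27, 17, 16, 16, 16, 8, 1, 0
The 3 values of 16 occupy positions 3–5 → average rank 4.
Ranks ≤ 4: {1, 2, 4, 4, 4} → 5 values.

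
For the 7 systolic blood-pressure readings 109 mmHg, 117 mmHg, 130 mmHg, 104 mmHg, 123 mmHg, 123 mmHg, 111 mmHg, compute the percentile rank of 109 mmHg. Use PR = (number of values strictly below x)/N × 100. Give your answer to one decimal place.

N = 7.
Strictly below 109: 1. Equal to 109: 1.
PR = 1/7 × 100 = 14.3

14.3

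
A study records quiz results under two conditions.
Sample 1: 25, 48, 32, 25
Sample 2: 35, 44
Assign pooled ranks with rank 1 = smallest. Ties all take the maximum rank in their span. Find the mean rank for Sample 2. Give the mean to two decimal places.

4.50

Sorted (ascending): 25, 25, 32, 35, 44, 48
The 2 values of 25 occupy positions 1–2 → each gets rank 2.
Sample 2 values → pooled ranks: 35→4, 44→5
Mean rank = (4 + 5) / 2 = 4.50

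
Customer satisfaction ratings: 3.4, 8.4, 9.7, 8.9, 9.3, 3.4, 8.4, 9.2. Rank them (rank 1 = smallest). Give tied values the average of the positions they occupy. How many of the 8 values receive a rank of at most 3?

2

Sorted (ascending): 3.4, 3.4, 8.4, 8.4, 8.9, 9.2, 9.3, 9.7
The 2 values of 3.4 occupy positions 1–2 → average rank (1+2)/2 = 1.5.
The 2 values of 8.4 occupy positions 3–4 → average rank (3+4)/2 = 3.5.
Ranks ≤ 3: {1.5, 1.5} → 2 values.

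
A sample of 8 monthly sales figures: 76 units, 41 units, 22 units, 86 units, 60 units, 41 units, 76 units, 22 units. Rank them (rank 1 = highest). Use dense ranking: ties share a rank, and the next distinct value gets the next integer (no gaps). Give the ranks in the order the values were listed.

2, 4, 5, 1, 3, 4, 2, 5

Sorted (descending): 86, 76, 76, 60, 41, 41, 22, 22
The 2 values of 76 share dense rank 2.
The 2 values of 41 share dense rank 4.
The 2 values of 22 share dense rank 5.
Remaining distinct values take the next consecutive integers.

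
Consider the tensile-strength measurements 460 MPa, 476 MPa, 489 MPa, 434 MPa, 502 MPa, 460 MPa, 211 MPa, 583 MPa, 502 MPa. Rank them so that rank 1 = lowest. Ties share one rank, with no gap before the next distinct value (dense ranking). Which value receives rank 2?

434

Sorted (ascending): 211, 434, 460, 460, 476, 489, 502, 502, 583
The 2 values of 460 share dense rank 3.
The 2 values of 502 share dense rank 6.
Remaining distinct values take the next consecutive integers.
Rank 2 → value 434.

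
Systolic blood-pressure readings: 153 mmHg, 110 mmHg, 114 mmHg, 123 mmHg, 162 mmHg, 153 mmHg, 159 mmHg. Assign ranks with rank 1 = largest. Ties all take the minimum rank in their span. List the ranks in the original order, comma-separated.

Sorted (descending): 162, 159, 153, 153, 123, 114, 110
The 2 values of 153 occupy positions 3–4 → each gets rank 3.

3, 7, 6, 5, 1, 3, 2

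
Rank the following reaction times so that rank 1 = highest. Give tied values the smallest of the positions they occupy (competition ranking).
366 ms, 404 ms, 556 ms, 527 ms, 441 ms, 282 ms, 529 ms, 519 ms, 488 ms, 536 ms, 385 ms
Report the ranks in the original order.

10, 8, 1, 4, 7, 11, 3, 5, 6, 2, 9

Sorted (descending): 556, 536, 529, 527, 519, 488, 441, 404, 385, 366, 282
No ties — each value takes its position as its rank.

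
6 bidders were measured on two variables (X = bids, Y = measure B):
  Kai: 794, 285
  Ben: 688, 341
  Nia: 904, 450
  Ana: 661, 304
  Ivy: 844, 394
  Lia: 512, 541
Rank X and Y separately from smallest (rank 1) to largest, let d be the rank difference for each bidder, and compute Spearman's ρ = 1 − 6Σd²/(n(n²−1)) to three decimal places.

Ranks of variable 1: 4, 3, 6, 2, 5, 1
Ranks of variable 2: 1, 3, 5, 2, 4, 6
d = r₁ − r₂: 3, 0, 1, 0, 1, -5
d²: 9, 0, 1, 0, 1, 25; Σd² = 36
ρ = 1 − 6·36/(6·35) = 1 − 216/210 = -0.029

-0.029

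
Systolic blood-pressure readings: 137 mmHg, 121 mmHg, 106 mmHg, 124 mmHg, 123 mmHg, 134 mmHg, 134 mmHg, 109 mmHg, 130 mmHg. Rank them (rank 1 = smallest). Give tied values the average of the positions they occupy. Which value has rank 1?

106

Sorted (ascending): 106, 109, 121, 123, 124, 130, 134, 134, 137
The 2 values of 134 occupy positions 7–8 → average rank (7+8)/2 = 7.5.
Rank 1 → value 106.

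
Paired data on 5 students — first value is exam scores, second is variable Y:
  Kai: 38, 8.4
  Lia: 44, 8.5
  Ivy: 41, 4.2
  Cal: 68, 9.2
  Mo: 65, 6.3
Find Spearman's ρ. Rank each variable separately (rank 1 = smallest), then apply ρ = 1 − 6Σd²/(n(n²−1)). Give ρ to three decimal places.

Ranks of variable 1: 1, 3, 2, 5, 4
Ranks of variable 2: 3, 4, 1, 5, 2
d = r₁ − r₂: -2, -1, 1, 0, 2
d²: 4, 1, 1, 0, 4; Σd² = 10
ρ = 1 − 6·10/(5·24) = 1 − 60/120 = 0.500

0.500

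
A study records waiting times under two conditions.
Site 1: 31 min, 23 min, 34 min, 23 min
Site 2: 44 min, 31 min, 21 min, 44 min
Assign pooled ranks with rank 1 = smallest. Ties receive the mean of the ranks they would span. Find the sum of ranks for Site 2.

Sorted (ascending): 21, 23, 23, 31, 31, 34, 44, 44
The 2 values of 23 occupy positions 2–3 → average rank (2+3)/2 = 2.5.
The 2 values of 31 occupy positions 4–5 → average rank (4+5)/2 = 4.5.
The 2 values of 44 occupy positions 7–8 → average rank (7+8)/2 = 7.5.
Site 2 values → pooled ranks: 44→7.5, 31→4.5, 21→1, 44→7.5
Rank sum = 7.5 + 4.5 + 1 + 7.5 = 20.5

20.5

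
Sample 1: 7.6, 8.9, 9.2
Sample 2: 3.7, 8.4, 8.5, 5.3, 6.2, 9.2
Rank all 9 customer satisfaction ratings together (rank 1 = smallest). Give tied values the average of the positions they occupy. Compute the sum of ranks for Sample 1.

Sorted (ascending): 3.7, 5.3, 6.2, 7.6, 8.4, 8.5, 8.9, 9.2, 9.2
The 2 values of 9.2 occupy positions 8–9 → average rank (8+9)/2 = 8.5.
Sample 1 values → pooled ranks: 7.6→4, 8.9→7, 9.2→8.5
Rank sum = 4 + 7 + 8.5 = 19.5

19.5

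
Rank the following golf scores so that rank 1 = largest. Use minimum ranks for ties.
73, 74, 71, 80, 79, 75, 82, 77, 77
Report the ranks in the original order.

Sorted (descending): 82, 80, 79, 77, 77, 75, 74, 73, 71
The 2 values of 77 occupy positions 4–5 → each gets rank 4.

8, 7, 9, 2, 3, 6, 1, 4, 4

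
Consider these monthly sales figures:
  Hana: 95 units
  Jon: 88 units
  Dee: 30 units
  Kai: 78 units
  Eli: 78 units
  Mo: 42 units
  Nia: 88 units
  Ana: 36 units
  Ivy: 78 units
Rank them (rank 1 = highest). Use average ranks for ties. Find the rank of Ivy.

5

Sorted (descending): 95, 88, 88, 78, 78, 78, 42, 36, 30
The 2 values of 88 occupy positions 2–3 → average rank (2+3)/2 = 2.5.
The 3 values of 78 occupy positions 4–6 → average rank 5.
Ivy has value 78 units → rank 5.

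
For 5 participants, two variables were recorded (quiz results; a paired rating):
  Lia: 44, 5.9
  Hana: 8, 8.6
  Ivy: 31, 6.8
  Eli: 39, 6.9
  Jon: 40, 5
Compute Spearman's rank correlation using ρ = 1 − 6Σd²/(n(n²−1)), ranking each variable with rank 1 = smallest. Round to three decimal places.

Ranks of variable 1: 5, 1, 2, 3, 4
Ranks of variable 2: 2, 5, 3, 4, 1
d = r₁ − r₂: 3, -4, -1, -1, 3
d²: 9, 16, 1, 1, 9; Σd² = 36
ρ = 1 − 6·36/(5·24) = 1 − 216/120 = -0.800

-0.800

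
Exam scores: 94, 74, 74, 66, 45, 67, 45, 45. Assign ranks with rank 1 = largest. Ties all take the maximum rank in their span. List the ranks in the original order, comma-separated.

Sorted (descending): 94, 74, 74, 67, 66, 45, 45, 45
The 2 values of 74 occupy positions 2–3 → each gets rank 3.
The 3 values of 45 occupy positions 6–8 → each gets rank 8.

1, 3, 3, 5, 8, 4, 8, 8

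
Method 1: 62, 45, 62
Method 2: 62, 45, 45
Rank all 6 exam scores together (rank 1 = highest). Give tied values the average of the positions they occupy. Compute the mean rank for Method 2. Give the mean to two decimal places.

Sorted (descending): 62, 62, 62, 45, 45, 45
The 3 values of 62 occupy positions 1–3 → average rank 2.
The 3 values of 45 occupy positions 4–6 → average rank 5.
Method 2 values → pooled ranks: 62→2, 45→5, 45→5
Mean rank = (2 + 5 + 5) / 3 = 4.00

4.00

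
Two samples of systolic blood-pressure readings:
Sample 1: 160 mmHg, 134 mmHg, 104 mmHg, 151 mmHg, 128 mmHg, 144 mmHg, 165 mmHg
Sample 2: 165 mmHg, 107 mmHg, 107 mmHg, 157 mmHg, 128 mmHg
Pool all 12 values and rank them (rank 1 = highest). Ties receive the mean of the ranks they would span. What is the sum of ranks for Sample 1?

Sorted (descending): 165, 165, 160, 157, 151, 144, 134, 128, 128, 107, 107, 104
The 2 values of 165 occupy positions 1–2 → average rank (1+2)/2 = 1.5.
The 2 values of 128 occupy positions 8–9 → average rank (8+9)/2 = 8.5.
The 2 values of 107 occupy positions 10–11 → average rank (10+11)/2 = 10.5.
Sample 1 values → pooled ranks: 160→3, 134→7, 104→12, 151→5, 128→8.5, 144→6, 165→1.5
Rank sum = 3 + 7 + 12 + 5 + 8.5 + 6 + 1.5 = 43

43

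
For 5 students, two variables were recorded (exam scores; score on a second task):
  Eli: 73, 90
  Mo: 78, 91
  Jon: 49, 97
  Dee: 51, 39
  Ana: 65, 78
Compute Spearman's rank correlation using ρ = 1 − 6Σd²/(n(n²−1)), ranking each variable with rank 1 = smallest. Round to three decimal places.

Ranks of variable 1: 4, 5, 1, 2, 3
Ranks of variable 2: 3, 4, 5, 1, 2
d = r₁ − r₂: 1, 1, -4, 1, 1
d²: 1, 1, 16, 1, 1; Σd² = 20
ρ = 1 − 6·20/(5·24) = 1 − 120/120 = 0.000

0.000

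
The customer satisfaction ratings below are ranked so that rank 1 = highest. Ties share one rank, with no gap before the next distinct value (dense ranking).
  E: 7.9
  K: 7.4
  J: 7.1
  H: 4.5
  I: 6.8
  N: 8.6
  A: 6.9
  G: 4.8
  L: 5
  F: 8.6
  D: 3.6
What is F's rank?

Sorted (descending): 8.6, 8.6, 7.9, 7.4, 7.1, 6.9, 6.8, 5, 4.8, 4.5, 3.6
The 2 values of 8.6 share dense rank 1.
Remaining distinct values take the next consecutive integers.
F has value 8.6 → rank 1.

1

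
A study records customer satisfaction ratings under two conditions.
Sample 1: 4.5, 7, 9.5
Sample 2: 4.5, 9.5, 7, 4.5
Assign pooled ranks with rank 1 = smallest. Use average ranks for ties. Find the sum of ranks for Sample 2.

Sorted (ascending): 4.5, 4.5, 4.5, 7, 7, 9.5, 9.5
The 3 values of 4.5 occupy positions 1–3 → average rank 2.
The 2 values of 7 occupy positions 4–5 → average rank (4+5)/2 = 4.5.
The 2 values of 9.5 occupy positions 6–7 → average rank (6+7)/2 = 6.5.
Sample 2 values → pooled ranks: 4.5→2, 9.5→6.5, 7→4.5, 4.5→2
Rank sum = 2 + 6.5 + 4.5 + 2 = 15

15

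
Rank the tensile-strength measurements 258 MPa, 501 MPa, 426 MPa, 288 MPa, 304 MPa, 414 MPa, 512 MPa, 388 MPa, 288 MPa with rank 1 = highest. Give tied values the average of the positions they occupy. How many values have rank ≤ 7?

Sorted (descending): 512, 501, 426, 414, 388, 304, 288, 288, 258
The 2 values of 288 occupy positions 7–8 → average rank (7+8)/2 = 7.5.
Ranks ≤ 7: {1, 2, 3, 4, 5, 6} → 6 values.

6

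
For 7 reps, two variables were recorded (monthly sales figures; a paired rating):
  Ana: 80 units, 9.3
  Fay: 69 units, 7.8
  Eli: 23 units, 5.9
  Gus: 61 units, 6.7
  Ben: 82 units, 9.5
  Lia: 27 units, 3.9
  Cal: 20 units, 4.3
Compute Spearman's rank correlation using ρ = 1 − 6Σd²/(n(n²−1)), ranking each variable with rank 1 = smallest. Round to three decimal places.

0.893

Ranks of variable 1: 6, 5, 2, 4, 7, 3, 1
Ranks of variable 2: 6, 5, 3, 4, 7, 1, 2
d = r₁ − r₂: 0, 0, -1, 0, 0, 2, -1
d²: 0, 0, 1, 0, 0, 4, 1; Σd² = 6
ρ = 1 − 6·6/(7·48) = 1 − 36/336 = 0.893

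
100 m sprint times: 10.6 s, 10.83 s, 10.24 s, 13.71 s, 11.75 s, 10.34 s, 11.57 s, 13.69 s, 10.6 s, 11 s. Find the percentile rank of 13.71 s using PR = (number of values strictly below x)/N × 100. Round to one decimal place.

90.0

N = 10.
Strictly below 13.71: 9. Equal to 13.71: 1.
PR = 9/10 × 100 = 90.0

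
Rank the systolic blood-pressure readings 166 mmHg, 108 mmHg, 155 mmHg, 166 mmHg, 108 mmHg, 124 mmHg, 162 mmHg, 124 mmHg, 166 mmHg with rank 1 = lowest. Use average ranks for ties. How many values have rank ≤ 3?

Sorted (ascending): 108, 108, 124, 124, 155, 162, 166, 166, 166
The 2 values of 108 occupy positions 1–2 → average rank (1+2)/2 = 1.5.
The 2 values of 124 occupy positions 3–4 → average rank (3+4)/2 = 3.5.
The 3 values of 166 occupy positions 7–9 → average rank 8.
Ranks ≤ 3: {1.5, 1.5} → 2 values.

2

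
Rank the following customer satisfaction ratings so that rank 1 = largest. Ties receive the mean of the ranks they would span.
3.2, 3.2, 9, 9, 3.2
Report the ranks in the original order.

4, 4, 1.5, 1.5, 4

Sorted (descending): 9, 9, 3.2, 3.2, 3.2
The 2 values of 9 occupy positions 1–2 → average rank (1+2)/2 = 1.5.
The 3 values of 3.2 occupy positions 3–5 → average rank 4.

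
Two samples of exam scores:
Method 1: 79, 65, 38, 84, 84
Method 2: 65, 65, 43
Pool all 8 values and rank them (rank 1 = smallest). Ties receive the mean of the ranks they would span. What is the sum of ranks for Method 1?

Sorted (ascending): 38, 43, 65, 65, 65, 79, 84, 84
The 3 values of 65 occupy positions 3–5 → average rank 4.
The 2 values of 84 occupy positions 7–8 → average rank (7+8)/2 = 7.5.
Method 1 values → pooled ranks: 79→6, 65→4, 38→1, 84→7.5, 84→7.5
Rank sum = 6 + 4 + 1 + 7.5 + 7.5 = 26

26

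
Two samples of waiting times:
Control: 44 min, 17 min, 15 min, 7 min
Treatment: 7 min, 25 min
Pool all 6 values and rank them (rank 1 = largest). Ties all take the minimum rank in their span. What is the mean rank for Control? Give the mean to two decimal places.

Sorted (descending): 44, 25, 17, 15, 7, 7
The 2 values of 7 occupy positions 5–6 → each gets rank 5.
Control values → pooled ranks: 44→1, 17→3, 15→4, 7→5
Mean rank = (1 + 3 + 4 + 5) / 4 = 3.25

3.25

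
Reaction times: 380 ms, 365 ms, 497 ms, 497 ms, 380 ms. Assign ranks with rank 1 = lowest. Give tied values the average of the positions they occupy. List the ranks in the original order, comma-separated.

Sorted (ascending): 365, 380, 380, 497, 497
The 2 values of 380 occupy positions 2–3 → average rank (2+3)/2 = 2.5.
The 2 values of 497 occupy positions 4–5 → average rank (4+5)/2 = 4.5.

2.5, 1, 4.5, 4.5, 2.5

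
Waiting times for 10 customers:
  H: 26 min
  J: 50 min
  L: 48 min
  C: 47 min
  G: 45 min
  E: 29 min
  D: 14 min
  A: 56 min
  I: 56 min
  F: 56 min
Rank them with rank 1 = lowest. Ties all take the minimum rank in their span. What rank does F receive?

8

Sorted (ascending): 14, 26, 29, 45, 47, 48, 50, 56, 56, 56
The 3 values of 56 occupy positions 8–10 → each gets rank 8.
F has value 56 min → rank 8.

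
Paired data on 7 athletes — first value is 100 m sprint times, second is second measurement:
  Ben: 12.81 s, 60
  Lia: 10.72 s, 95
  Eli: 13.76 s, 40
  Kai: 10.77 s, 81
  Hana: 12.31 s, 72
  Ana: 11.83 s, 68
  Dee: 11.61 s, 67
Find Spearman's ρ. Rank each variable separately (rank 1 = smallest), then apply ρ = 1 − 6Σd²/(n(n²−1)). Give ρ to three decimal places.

-0.857

Ranks of variable 1: 6, 1, 7, 2, 5, 4, 3
Ranks of variable 2: 2, 7, 1, 6, 5, 4, 3
d = r₁ − r₂: 4, -6, 6, -4, 0, 0, 0
d²: 16, 36, 36, 16, 0, 0, 0; Σd² = 104
ρ = 1 − 6·104/(7·48) = 1 − 624/336 = -0.857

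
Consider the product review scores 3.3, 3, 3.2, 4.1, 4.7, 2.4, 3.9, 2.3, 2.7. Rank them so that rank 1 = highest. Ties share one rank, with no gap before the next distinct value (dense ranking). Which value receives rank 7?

2.7

Sorted (descending): 4.7, 4.1, 3.9, 3.3, 3.2, 3, 2.7, 2.4, 2.3
No ties — each value takes its position as its rank.
Rank 7 → value 2.7.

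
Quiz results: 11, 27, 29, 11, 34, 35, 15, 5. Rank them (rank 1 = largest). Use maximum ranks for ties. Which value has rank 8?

5

Sorted (descending): 35, 34, 29, 27, 15, 11, 11, 5
The 2 values of 11 occupy positions 6–7 → each gets rank 7.
Rank 8 → value 5.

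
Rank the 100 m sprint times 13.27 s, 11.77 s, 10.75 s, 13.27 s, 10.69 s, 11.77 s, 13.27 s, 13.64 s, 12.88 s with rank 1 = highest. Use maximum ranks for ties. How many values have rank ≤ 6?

5

Sorted (descending): 13.64, 13.27, 13.27, 13.27, 12.88, 11.77, 11.77, 10.75, 10.69
The 3 values of 13.27 occupy positions 2–4 → each gets rank 4.
The 2 values of 11.77 occupy positions 6–7 → each gets rank 7.
Ranks ≤ 6: {1, 4, 4, 4, 5} → 5 values.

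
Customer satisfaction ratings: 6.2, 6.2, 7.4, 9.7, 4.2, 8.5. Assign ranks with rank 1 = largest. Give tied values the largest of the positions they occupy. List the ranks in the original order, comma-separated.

5, 5, 3, 1, 6, 2

Sorted (descending): 9.7, 8.5, 7.4, 6.2, 6.2, 4.2
The 2 values of 6.2 occupy positions 4–5 → each gets rank 5.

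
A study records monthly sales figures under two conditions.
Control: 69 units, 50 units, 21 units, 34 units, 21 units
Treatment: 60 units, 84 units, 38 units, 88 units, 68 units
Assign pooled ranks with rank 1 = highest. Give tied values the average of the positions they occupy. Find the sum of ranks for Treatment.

Sorted (descending): 88, 84, 69, 68, 60, 50, 38, 34, 21, 21
The 2 values of 21 occupy positions 9–10 → average rank (9+10)/2 = 9.5.
Treatment values → pooled ranks: 60→5, 84→2, 38→7, 88→1, 68→4
Rank sum = 5 + 2 + 7 + 1 + 4 = 19

19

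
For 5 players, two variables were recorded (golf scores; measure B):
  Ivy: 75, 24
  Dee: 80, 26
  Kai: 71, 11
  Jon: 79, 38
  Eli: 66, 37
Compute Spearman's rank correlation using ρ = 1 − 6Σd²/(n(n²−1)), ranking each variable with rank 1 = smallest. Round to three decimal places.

0.200

Ranks of variable 1: 3, 5, 2, 4, 1
Ranks of variable 2: 2, 3, 1, 5, 4
d = r₁ − r₂: 1, 2, 1, -1, -3
d²: 1, 4, 1, 1, 9; Σd² = 16
ρ = 1 − 6·16/(5·24) = 1 − 96/120 = 0.200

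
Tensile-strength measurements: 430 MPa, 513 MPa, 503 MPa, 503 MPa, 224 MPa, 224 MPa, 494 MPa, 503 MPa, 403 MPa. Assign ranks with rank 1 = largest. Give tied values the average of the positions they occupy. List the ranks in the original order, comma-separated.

Sorted (descending): 513, 503, 503, 503, 494, 430, 403, 224, 224
The 3 values of 503 occupy positions 2–4 → average rank 3.
The 2 values of 224 occupy positions 8–9 → average rank (8+9)/2 = 8.5.

6, 1, 3, 3, 8.5, 8.5, 5, 3, 7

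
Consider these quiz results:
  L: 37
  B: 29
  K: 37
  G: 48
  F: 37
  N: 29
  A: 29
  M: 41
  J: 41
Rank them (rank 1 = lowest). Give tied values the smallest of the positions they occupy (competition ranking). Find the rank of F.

4

Sorted (ascending): 29, 29, 29, 37, 37, 37, 41, 41, 48
The 3 values of 29 occupy positions 1–3 → each gets rank 1.
The 3 values of 37 occupy positions 4–6 → each gets rank 4.
The 2 values of 41 occupy positions 7–8 → each gets rank 7.
F has value 37 → rank 4.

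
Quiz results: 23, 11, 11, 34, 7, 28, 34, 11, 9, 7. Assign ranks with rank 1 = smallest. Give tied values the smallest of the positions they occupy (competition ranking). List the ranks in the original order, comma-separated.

Sorted (ascending): 7, 7, 9, 11, 11, 11, 23, 28, 34, 34
The 2 values of 7 occupy positions 1–2 → each gets rank 1.
The 3 values of 11 occupy positions 4–6 → each gets rank 4.
The 2 values of 34 occupy positions 9–10 → each gets rank 9.

7, 4, 4, 9, 1, 8, 9, 4, 3, 1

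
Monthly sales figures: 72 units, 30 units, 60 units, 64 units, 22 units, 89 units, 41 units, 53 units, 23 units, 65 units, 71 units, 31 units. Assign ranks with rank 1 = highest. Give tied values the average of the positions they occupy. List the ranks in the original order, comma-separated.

Sorted (descending): 89, 72, 71, 65, 64, 60, 53, 41, 31, 30, 23, 22
No ties — each value takes its position as its rank.

2, 10, 6, 5, 12, 1, 8, 7, 11, 4, 3, 9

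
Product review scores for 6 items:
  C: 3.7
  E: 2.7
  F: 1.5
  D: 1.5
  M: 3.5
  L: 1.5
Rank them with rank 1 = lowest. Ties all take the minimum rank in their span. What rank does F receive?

Sorted (ascending): 1.5, 1.5, 1.5, 2.7, 3.5, 3.7
The 3 values of 1.5 occupy positions 1–3 → each gets rank 1.
F has value 1.5 → rank 1.

1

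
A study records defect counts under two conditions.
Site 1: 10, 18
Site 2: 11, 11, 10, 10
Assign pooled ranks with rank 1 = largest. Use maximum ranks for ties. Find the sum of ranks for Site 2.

18

Sorted (descending): 18, 11, 11, 10, 10, 10
The 2 values of 11 occupy positions 2–3 → each gets rank 3.
The 3 values of 10 occupy positions 4–6 → each gets rank 6.
Site 2 values → pooled ranks: 11→3, 11→3, 10→6, 10→6
Rank sum = 3 + 3 + 6 + 6 = 18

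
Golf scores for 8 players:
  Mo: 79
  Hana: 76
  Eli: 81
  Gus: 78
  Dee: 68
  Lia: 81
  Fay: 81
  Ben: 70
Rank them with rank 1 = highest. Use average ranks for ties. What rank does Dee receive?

Sorted (descending): 81, 81, 81, 79, 78, 76, 70, 68
The 3 values of 81 occupy positions 1–3 → average rank 2.
Dee has value 68 → rank 8.

8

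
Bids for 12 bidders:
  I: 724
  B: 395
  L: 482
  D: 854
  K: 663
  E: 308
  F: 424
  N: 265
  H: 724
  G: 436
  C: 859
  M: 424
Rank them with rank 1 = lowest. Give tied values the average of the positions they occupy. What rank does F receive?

4.5

Sorted (ascending): 265, 308, 395, 424, 424, 436, 482, 663, 724, 724, 854, 859
The 2 values of 424 occupy positions 4–5 → average rank (4+5)/2 = 4.5.
The 2 values of 724 occupy positions 9–10 → average rank (9+10)/2 = 9.5.
F has value 424 → rank 4.5.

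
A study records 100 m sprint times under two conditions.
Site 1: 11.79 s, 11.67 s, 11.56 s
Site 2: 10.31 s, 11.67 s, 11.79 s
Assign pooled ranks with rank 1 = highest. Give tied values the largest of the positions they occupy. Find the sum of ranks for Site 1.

Sorted (descending): 11.79, 11.79, 11.67, 11.67, 11.56, 10.31
The 2 values of 11.79 occupy positions 1–2 → each gets rank 2.
The 2 values of 11.67 occupy positions 3–4 → each gets rank 4.
Site 1 values → pooled ranks: 11.79→2, 11.67→4, 11.56→5
Rank sum = 2 + 4 + 5 = 11

11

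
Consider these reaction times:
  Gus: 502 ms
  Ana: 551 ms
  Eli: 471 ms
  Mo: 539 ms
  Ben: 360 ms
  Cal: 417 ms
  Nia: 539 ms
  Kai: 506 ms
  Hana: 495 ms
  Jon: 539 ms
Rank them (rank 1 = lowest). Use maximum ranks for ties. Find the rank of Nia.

9

Sorted (ascending): 360, 417, 471, 495, 502, 506, 539, 539, 539, 551
The 3 values of 539 occupy positions 7–9 → each gets rank 9.
Nia has value 539 ms → rank 9.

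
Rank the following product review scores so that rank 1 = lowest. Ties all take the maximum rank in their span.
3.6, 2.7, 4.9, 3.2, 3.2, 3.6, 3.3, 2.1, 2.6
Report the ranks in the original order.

8, 3, 9, 5, 5, 8, 6, 1, 2

Sorted (ascending): 2.1, 2.6, 2.7, 3.2, 3.2, 3.3, 3.6, 3.6, 4.9
The 2 values of 3.2 occupy positions 4–5 → each gets rank 5.
The 2 values of 3.6 occupy positions 7–8 → each gets rank 8.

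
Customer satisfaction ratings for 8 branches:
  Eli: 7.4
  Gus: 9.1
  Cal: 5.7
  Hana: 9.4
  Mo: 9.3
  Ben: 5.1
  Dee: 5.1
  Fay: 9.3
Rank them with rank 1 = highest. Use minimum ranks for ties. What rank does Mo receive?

Sorted (descending): 9.4, 9.3, 9.3, 9.1, 7.4, 5.7, 5.1, 5.1
The 2 values of 9.3 occupy positions 2–3 → each gets rank 2.
The 2 values of 5.1 occupy positions 7–8 → each gets rank 7.
Mo has value 9.3 → rank 2.

2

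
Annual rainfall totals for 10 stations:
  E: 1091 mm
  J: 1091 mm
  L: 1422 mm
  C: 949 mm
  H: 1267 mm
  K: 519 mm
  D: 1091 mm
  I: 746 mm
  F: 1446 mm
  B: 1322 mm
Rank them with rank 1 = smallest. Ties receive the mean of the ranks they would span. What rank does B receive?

Sorted (ascending): 519, 746, 949, 1091, 1091, 1091, 1267, 1322, 1422, 1446
The 3 values of 1091 occupy positions 4–6 → average rank 5.
B has value 1322 mm → rank 8.

8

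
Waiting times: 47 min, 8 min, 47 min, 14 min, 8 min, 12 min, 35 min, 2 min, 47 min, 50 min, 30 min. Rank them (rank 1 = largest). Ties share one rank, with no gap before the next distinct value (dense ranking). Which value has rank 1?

Sorted (descending): 50, 47, 47, 47, 35, 30, 14, 12, 8, 8, 2
The 3 values of 47 share dense rank 2.
The 2 values of 8 share dense rank 7.
Remaining distinct values take the next consecutive integers.
Rank 1 → value 50.

50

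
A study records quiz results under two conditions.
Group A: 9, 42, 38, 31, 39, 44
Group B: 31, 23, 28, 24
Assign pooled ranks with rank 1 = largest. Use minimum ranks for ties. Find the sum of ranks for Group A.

Sorted (descending): 44, 42, 39, 38, 31, 31, 28, 24, 23, 9
The 2 values of 31 occupy positions 5–6 → each gets rank 5.
Group A values → pooled ranks: 9→10, 42→2, 38→4, 31→5, 39→3, 44→1
Rank sum = 10 + 2 + 4 + 5 + 3 + 1 = 25

25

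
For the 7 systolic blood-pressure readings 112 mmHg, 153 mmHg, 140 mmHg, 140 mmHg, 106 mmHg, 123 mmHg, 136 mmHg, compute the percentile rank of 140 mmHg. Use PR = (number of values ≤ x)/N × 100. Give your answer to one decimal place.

N = 7.
Strictly below 140: 4. Equal to 140: 2.
PR = 6/7 × 100 = 85.7

85.7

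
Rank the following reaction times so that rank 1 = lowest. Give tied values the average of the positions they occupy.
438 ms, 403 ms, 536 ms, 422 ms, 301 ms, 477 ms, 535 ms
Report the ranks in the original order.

4, 2, 7, 3, 1, 5, 6

Sorted (ascending): 301, 403, 422, 438, 477, 535, 536
No ties — each value takes its position as its rank.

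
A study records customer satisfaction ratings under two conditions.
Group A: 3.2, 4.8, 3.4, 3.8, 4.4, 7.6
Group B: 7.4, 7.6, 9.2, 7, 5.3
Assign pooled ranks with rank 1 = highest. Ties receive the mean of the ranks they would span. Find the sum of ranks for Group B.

18.5

Sorted (descending): 9.2, 7.6, 7.6, 7.4, 7, 5.3, 4.8, 4.4, 3.8, 3.4, 3.2
The 2 values of 7.6 occupy positions 2–3 → average rank (2+3)/2 = 2.5.
Group B values → pooled ranks: 7.4→4, 7.6→2.5, 9.2→1, 7→5, 5.3→6
Rank sum = 4 + 2.5 + 1 + 5 + 6 = 18.5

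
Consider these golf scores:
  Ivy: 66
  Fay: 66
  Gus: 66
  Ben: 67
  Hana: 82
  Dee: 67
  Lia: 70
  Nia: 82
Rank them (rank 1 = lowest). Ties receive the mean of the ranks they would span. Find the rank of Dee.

Sorted (ascending): 66, 66, 66, 67, 67, 70, 82, 82
The 3 values of 66 occupy positions 1–3 → average rank 2.
The 2 values of 67 occupy positions 4–5 → average rank (4+5)/2 = 4.5.
The 2 values of 82 occupy positions 7–8 → average rank (7+8)/2 = 7.5.
Dee has value 67 → rank 4.5.

4.5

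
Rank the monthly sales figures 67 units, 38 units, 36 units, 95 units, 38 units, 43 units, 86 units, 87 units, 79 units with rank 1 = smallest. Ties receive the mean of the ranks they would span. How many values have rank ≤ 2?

Sorted (ascending): 36, 38, 38, 43, 67, 79, 86, 87, 95
The 2 values of 38 occupy positions 2–3 → average rank (2+3)/2 = 2.5.
Ranks ≤ 2: {1} → 1 value.

1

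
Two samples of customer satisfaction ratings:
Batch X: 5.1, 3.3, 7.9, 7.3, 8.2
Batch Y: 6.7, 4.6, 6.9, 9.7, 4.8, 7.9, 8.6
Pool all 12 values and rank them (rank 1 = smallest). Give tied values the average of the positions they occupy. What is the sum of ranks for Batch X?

30.5

Sorted (ascending): 3.3, 4.6, 4.8, 5.1, 6.7, 6.9, 7.3, 7.9, 7.9, 8.2, 8.6, 9.7
The 2 values of 7.9 occupy positions 8–9 → average rank (8+9)/2 = 8.5.
Batch X values → pooled ranks: 5.1→4, 3.3→1, 7.9→8.5, 7.3→7, 8.2→10
Rank sum = 4 + 1 + 8.5 + 7 + 10 = 30.5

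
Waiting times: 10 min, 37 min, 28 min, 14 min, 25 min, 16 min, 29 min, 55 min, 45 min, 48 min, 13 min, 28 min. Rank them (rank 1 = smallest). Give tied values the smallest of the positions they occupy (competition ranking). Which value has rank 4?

16

Sorted (ascending): 10, 13, 14, 16, 25, 28, 28, 29, 37, 45, 48, 55
The 2 values of 28 occupy positions 6–7 → each gets rank 6.
Rank 4 → value 16.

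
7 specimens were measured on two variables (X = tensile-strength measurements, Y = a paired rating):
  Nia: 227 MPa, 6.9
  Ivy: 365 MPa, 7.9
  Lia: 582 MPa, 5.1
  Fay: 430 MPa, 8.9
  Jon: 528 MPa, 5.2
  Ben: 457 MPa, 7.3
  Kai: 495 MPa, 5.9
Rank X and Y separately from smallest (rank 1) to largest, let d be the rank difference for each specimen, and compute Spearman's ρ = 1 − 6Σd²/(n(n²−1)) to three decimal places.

Ranks of variable 1: 1, 2, 7, 3, 6, 4, 5
Ranks of variable 2: 4, 6, 1, 7, 2, 5, 3
d = r₁ − r₂: -3, -4, 6, -4, 4, -1, 2
d²: 9, 16, 36, 16, 16, 1, 4; Σd² = 98
ρ = 1 − 6·98/(7·48) = 1 − 588/336 = -0.750

-0.750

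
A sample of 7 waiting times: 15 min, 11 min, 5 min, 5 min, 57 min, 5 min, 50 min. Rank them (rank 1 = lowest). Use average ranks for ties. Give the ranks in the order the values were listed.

Sorted (ascending): 5, 5, 5, 11, 15, 50, 57
The 3 values of 5 occupy positions 1–3 → average rank 2.

5, 4, 2, 2, 7, 2, 6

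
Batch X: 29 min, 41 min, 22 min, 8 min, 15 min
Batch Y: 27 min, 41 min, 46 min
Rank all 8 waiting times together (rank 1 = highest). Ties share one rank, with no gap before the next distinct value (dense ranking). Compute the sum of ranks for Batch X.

Sorted (descending): 46, 41, 41, 29, 27, 22, 15, 8
The 2 values of 41 share dense rank 2.
Remaining distinct values take the next consecutive integers.
Batch X values → pooled ranks: 29→3, 41→2, 22→5, 8→7, 15→6
Rank sum = 3 + 2 + 5 + 7 + 6 = 23

23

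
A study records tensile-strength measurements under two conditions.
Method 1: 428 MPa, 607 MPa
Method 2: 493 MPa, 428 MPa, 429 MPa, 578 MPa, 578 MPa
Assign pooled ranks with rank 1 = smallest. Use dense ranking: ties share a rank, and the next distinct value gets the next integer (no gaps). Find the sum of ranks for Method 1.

Sorted (ascending): 428, 428, 429, 493, 578, 578, 607
The 2 values of 428 share dense rank 1.
The 2 values of 578 share dense rank 4.
Remaining distinct values take the next consecutive integers.
Method 1 values → pooled ranks: 428→1, 607→5
Rank sum = 1 + 5 = 6

6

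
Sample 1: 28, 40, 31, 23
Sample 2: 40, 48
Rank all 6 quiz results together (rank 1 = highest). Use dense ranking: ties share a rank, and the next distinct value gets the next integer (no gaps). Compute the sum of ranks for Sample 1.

Sorted (descending): 48, 40, 40, 31, 28, 23
The 2 values of 40 share dense rank 2.
Remaining distinct values take the next consecutive integers.
Sample 1 values → pooled ranks: 28→4, 40→2, 31→3, 23→5
Rank sum = 4 + 2 + 3 + 5 = 14

14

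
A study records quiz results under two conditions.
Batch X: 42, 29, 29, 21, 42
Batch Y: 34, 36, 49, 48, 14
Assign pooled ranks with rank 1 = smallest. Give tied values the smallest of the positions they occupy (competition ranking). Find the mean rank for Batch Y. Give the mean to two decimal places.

6.20

Sorted (ascending): 14, 21, 29, 29, 34, 36, 42, 42, 48, 49
The 2 values of 29 occupy positions 3–4 → each gets rank 3.
The 2 values of 42 occupy positions 7–8 → each gets rank 7.
Batch Y values → pooled ranks: 34→5, 36→6, 49→10, 48→9, 14→1
Mean rank = (5 + 6 + 10 + 9 + 1) / 5 = 6.20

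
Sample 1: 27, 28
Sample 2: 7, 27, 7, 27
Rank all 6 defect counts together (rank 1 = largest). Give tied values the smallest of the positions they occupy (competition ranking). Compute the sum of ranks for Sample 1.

Sorted (descending): 28, 27, 27, 27, 7, 7
The 3 values of 27 occupy positions 2–4 → each gets rank 2.
The 2 values of 7 occupy positions 5–6 → each gets rank 5.
Sample 1 values → pooled ranks: 27→2, 28→1
Rank sum = 2 + 1 = 3

3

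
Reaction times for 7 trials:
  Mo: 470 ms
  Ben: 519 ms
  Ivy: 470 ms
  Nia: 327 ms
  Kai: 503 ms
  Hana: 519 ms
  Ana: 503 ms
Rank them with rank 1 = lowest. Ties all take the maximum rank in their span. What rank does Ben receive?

7

Sorted (ascending): 327, 470, 470, 503, 503, 519, 519
The 2 values of 470 occupy positions 2–3 → each gets rank 3.
The 2 values of 503 occupy positions 4–5 → each gets rank 5.
The 2 values of 519 occupy positions 6–7 → each gets rank 7.
Ben has value 519 ms → rank 7.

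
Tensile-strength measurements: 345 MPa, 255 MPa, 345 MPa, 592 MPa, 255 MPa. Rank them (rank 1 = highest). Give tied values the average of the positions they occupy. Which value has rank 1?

592

Sorted (descending): 592, 345, 345, 255, 255
The 2 values of 345 occupy positions 2–3 → average rank (2+3)/2 = 2.5.
The 2 values of 255 occupy positions 4–5 → average rank (4+5)/2 = 4.5.
Rank 1 → value 592.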